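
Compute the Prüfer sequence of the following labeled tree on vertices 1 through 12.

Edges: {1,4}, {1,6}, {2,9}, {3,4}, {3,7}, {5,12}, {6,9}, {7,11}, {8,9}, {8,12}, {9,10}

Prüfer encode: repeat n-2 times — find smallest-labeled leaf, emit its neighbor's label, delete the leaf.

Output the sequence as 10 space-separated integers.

Step 1: leaves = {2,5,10,11}. Remove smallest leaf 2, emit neighbor 9.
Step 2: leaves = {5,10,11}. Remove smallest leaf 5, emit neighbor 12.
Step 3: leaves = {10,11,12}. Remove smallest leaf 10, emit neighbor 9.
Step 4: leaves = {11,12}. Remove smallest leaf 11, emit neighbor 7.
Step 5: leaves = {7,12}. Remove smallest leaf 7, emit neighbor 3.
Step 6: leaves = {3,12}. Remove smallest leaf 3, emit neighbor 4.
Step 7: leaves = {4,12}. Remove smallest leaf 4, emit neighbor 1.
Step 8: leaves = {1,12}. Remove smallest leaf 1, emit neighbor 6.
Step 9: leaves = {6,12}. Remove smallest leaf 6, emit neighbor 9.
Step 10: leaves = {9,12}. Remove smallest leaf 9, emit neighbor 8.
Done: 2 vertices remain (8, 12). Sequence = [9 12 9 7 3 4 1 6 9 8]

Answer: 9 12 9 7 3 4 1 6 9 8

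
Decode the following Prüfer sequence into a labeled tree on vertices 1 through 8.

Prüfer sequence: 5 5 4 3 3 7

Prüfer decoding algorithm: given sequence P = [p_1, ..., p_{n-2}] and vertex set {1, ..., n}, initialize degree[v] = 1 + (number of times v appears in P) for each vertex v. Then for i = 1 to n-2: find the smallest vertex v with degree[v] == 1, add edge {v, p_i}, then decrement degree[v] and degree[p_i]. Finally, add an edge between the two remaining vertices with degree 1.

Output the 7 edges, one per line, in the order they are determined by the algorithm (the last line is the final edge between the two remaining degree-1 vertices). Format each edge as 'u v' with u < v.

Initial degrees: {1:1, 2:1, 3:3, 4:2, 5:3, 6:1, 7:2, 8:1}
Step 1: smallest deg-1 vertex = 1, p_1 = 5. Add edge {1,5}. Now deg[1]=0, deg[5]=2.
Step 2: smallest deg-1 vertex = 2, p_2 = 5. Add edge {2,5}. Now deg[2]=0, deg[5]=1.
Step 3: smallest deg-1 vertex = 5, p_3 = 4. Add edge {4,5}. Now deg[5]=0, deg[4]=1.
Step 4: smallest deg-1 vertex = 4, p_4 = 3. Add edge {3,4}. Now deg[4]=0, deg[3]=2.
Step 5: smallest deg-1 vertex = 6, p_5 = 3. Add edge {3,6}. Now deg[6]=0, deg[3]=1.
Step 6: smallest deg-1 vertex = 3, p_6 = 7. Add edge {3,7}. Now deg[3]=0, deg[7]=1.
Final: two remaining deg-1 vertices are 7, 8. Add edge {7,8}.

Answer: 1 5
2 5
4 5
3 4
3 6
3 7
7 8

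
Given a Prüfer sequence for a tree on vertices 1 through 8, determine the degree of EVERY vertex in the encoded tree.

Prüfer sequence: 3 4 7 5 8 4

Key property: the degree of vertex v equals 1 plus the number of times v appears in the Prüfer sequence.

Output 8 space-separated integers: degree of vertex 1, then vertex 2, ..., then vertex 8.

Answer: 1 1 2 3 2 1 2 2

Derivation:
p_1 = 3: count[3] becomes 1
p_2 = 4: count[4] becomes 1
p_3 = 7: count[7] becomes 1
p_4 = 5: count[5] becomes 1
p_5 = 8: count[8] becomes 1
p_6 = 4: count[4] becomes 2
Degrees (1 + count): deg[1]=1+0=1, deg[2]=1+0=1, deg[3]=1+1=2, deg[4]=1+2=3, deg[5]=1+1=2, deg[6]=1+0=1, deg[7]=1+1=2, deg[8]=1+1=2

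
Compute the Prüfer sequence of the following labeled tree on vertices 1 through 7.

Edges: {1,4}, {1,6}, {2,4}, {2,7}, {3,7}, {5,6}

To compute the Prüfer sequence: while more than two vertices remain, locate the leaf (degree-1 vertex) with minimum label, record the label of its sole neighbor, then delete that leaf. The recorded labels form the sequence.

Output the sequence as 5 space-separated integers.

Answer: 7 6 1 4 2

Derivation:
Step 1: leaves = {3,5}. Remove smallest leaf 3, emit neighbor 7.
Step 2: leaves = {5,7}. Remove smallest leaf 5, emit neighbor 6.
Step 3: leaves = {6,7}. Remove smallest leaf 6, emit neighbor 1.
Step 4: leaves = {1,7}. Remove smallest leaf 1, emit neighbor 4.
Step 5: leaves = {4,7}. Remove smallest leaf 4, emit neighbor 2.
Done: 2 vertices remain (2, 7). Sequence = [7 6 1 4 2]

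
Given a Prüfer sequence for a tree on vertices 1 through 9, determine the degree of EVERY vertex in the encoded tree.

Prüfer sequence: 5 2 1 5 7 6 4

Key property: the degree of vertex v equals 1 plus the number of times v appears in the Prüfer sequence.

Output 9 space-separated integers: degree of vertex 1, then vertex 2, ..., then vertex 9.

Answer: 2 2 1 2 3 2 2 1 1

Derivation:
p_1 = 5: count[5] becomes 1
p_2 = 2: count[2] becomes 1
p_3 = 1: count[1] becomes 1
p_4 = 5: count[5] becomes 2
p_5 = 7: count[7] becomes 1
p_6 = 6: count[6] becomes 1
p_7 = 4: count[4] becomes 1
Degrees (1 + count): deg[1]=1+1=2, deg[2]=1+1=2, deg[3]=1+0=1, deg[4]=1+1=2, deg[5]=1+2=3, deg[6]=1+1=2, deg[7]=1+1=2, deg[8]=1+0=1, deg[9]=1+0=1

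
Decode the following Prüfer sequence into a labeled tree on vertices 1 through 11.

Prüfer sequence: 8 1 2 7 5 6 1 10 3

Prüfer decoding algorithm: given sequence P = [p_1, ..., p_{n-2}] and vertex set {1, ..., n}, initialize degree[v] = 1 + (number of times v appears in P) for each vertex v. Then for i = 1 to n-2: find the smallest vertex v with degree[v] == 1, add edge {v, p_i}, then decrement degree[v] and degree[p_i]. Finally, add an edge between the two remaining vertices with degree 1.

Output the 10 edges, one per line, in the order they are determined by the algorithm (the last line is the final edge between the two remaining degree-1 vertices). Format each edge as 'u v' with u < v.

Answer: 4 8
1 8
2 9
2 7
5 7
5 6
1 6
1 10
3 10
3 11

Derivation:
Initial degrees: {1:3, 2:2, 3:2, 4:1, 5:2, 6:2, 7:2, 8:2, 9:1, 10:2, 11:1}
Step 1: smallest deg-1 vertex = 4, p_1 = 8. Add edge {4,8}. Now deg[4]=0, deg[8]=1.
Step 2: smallest deg-1 vertex = 8, p_2 = 1. Add edge {1,8}. Now deg[8]=0, deg[1]=2.
Step 3: smallest deg-1 vertex = 9, p_3 = 2. Add edge {2,9}. Now deg[9]=0, deg[2]=1.
Step 4: smallest deg-1 vertex = 2, p_4 = 7. Add edge {2,7}. Now deg[2]=0, deg[7]=1.
Step 5: smallest deg-1 vertex = 7, p_5 = 5. Add edge {5,7}. Now deg[7]=0, deg[5]=1.
Step 6: smallest deg-1 vertex = 5, p_6 = 6. Add edge {5,6}. Now deg[5]=0, deg[6]=1.
Step 7: smallest deg-1 vertex = 6, p_7 = 1. Add edge {1,6}. Now deg[6]=0, deg[1]=1.
Step 8: smallest deg-1 vertex = 1, p_8 = 10. Add edge {1,10}. Now deg[1]=0, deg[10]=1.
Step 9: smallest deg-1 vertex = 10, p_9 = 3. Add edge {3,10}. Now deg[10]=0, deg[3]=1.
Final: two remaining deg-1 vertices are 3, 11. Add edge {3,11}.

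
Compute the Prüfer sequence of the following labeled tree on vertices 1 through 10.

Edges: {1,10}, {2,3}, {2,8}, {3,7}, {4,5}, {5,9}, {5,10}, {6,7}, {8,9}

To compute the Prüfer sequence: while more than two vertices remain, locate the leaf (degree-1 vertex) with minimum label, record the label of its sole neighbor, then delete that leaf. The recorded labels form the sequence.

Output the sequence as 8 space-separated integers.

Step 1: leaves = {1,4,6}. Remove smallest leaf 1, emit neighbor 10.
Step 2: leaves = {4,6,10}. Remove smallest leaf 4, emit neighbor 5.
Step 3: leaves = {6,10}. Remove smallest leaf 6, emit neighbor 7.
Step 4: leaves = {7,10}. Remove smallest leaf 7, emit neighbor 3.
Step 5: leaves = {3,10}. Remove smallest leaf 3, emit neighbor 2.
Step 6: leaves = {2,10}. Remove smallest leaf 2, emit neighbor 8.
Step 7: leaves = {8,10}. Remove smallest leaf 8, emit neighbor 9.
Step 8: leaves = {9,10}. Remove smallest leaf 9, emit neighbor 5.
Done: 2 vertices remain (5, 10). Sequence = [10 5 7 3 2 8 9 5]

Answer: 10 5 7 3 2 8 9 5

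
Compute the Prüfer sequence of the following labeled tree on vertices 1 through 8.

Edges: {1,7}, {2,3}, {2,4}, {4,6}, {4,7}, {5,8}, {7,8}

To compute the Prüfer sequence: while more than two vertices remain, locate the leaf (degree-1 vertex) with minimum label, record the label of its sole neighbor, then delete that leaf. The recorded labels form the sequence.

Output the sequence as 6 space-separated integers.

Step 1: leaves = {1,3,5,6}. Remove smallest leaf 1, emit neighbor 7.
Step 2: leaves = {3,5,6}. Remove smallest leaf 3, emit neighbor 2.
Step 3: leaves = {2,5,6}. Remove smallest leaf 2, emit neighbor 4.
Step 4: leaves = {5,6}. Remove smallest leaf 5, emit neighbor 8.
Step 5: leaves = {6,8}. Remove smallest leaf 6, emit neighbor 4.
Step 6: leaves = {4,8}. Remove smallest leaf 4, emit neighbor 7.
Done: 2 vertices remain (7, 8). Sequence = [7 2 4 8 4 7]

Answer: 7 2 4 8 4 7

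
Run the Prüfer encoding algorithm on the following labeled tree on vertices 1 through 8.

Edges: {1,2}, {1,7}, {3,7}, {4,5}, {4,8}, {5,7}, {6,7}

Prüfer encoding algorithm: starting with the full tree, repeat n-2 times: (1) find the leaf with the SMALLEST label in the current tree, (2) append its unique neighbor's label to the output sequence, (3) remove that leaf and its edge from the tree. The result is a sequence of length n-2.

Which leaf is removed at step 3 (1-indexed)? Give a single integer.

Answer: 3

Derivation:
Step 1: current leaves = {2,3,6,8}. Remove leaf 2 (neighbor: 1).
Step 2: current leaves = {1,3,6,8}. Remove leaf 1 (neighbor: 7).
Step 3: current leaves = {3,6,8}. Remove leaf 3 (neighbor: 7).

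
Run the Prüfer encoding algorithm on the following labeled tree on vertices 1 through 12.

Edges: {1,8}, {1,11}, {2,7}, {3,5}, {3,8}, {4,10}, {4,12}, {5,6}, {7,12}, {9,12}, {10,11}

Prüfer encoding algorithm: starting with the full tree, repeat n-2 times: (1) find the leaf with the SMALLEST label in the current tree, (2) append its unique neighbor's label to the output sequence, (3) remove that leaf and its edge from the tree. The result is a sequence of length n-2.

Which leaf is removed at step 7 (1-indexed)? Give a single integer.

Answer: 1

Derivation:
Step 1: current leaves = {2,6,9}. Remove leaf 2 (neighbor: 7).
Step 2: current leaves = {6,7,9}. Remove leaf 6 (neighbor: 5).
Step 3: current leaves = {5,7,9}. Remove leaf 5 (neighbor: 3).
Step 4: current leaves = {3,7,9}. Remove leaf 3 (neighbor: 8).
Step 5: current leaves = {7,8,9}. Remove leaf 7 (neighbor: 12).
Step 6: current leaves = {8,9}. Remove leaf 8 (neighbor: 1).
Step 7: current leaves = {1,9}. Remove leaf 1 (neighbor: 11).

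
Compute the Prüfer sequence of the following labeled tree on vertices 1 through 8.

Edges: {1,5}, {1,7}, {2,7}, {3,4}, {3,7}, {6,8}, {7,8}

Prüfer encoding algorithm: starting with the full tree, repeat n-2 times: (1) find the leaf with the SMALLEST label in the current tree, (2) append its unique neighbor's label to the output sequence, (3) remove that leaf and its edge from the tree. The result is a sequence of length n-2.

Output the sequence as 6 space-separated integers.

Answer: 7 3 7 1 7 8

Derivation:
Step 1: leaves = {2,4,5,6}. Remove smallest leaf 2, emit neighbor 7.
Step 2: leaves = {4,5,6}. Remove smallest leaf 4, emit neighbor 3.
Step 3: leaves = {3,5,6}. Remove smallest leaf 3, emit neighbor 7.
Step 4: leaves = {5,6}. Remove smallest leaf 5, emit neighbor 1.
Step 5: leaves = {1,6}. Remove smallest leaf 1, emit neighbor 7.
Step 6: leaves = {6,7}. Remove smallest leaf 6, emit neighbor 8.
Done: 2 vertices remain (7, 8). Sequence = [7 3 7 1 7 8]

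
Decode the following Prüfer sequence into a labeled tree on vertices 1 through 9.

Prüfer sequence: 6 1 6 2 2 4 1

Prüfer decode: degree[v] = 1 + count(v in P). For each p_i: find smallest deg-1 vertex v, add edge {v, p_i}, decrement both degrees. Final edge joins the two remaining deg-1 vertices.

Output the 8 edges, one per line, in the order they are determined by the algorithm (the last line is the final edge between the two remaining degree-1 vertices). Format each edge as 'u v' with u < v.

Initial degrees: {1:3, 2:3, 3:1, 4:2, 5:1, 6:3, 7:1, 8:1, 9:1}
Step 1: smallest deg-1 vertex = 3, p_1 = 6. Add edge {3,6}. Now deg[3]=0, deg[6]=2.
Step 2: smallest deg-1 vertex = 5, p_2 = 1. Add edge {1,5}. Now deg[5]=0, deg[1]=2.
Step 3: smallest deg-1 vertex = 7, p_3 = 6. Add edge {6,7}. Now deg[7]=0, deg[6]=1.
Step 4: smallest deg-1 vertex = 6, p_4 = 2. Add edge {2,6}. Now deg[6]=0, deg[2]=2.
Step 5: smallest deg-1 vertex = 8, p_5 = 2. Add edge {2,8}. Now deg[8]=0, deg[2]=1.
Step 6: smallest deg-1 vertex = 2, p_6 = 4. Add edge {2,4}. Now deg[2]=0, deg[4]=1.
Step 7: smallest deg-1 vertex = 4, p_7 = 1. Add edge {1,4}. Now deg[4]=0, deg[1]=1.
Final: two remaining deg-1 vertices are 1, 9. Add edge {1,9}.

Answer: 3 6
1 5
6 7
2 6
2 8
2 4
1 4
1 9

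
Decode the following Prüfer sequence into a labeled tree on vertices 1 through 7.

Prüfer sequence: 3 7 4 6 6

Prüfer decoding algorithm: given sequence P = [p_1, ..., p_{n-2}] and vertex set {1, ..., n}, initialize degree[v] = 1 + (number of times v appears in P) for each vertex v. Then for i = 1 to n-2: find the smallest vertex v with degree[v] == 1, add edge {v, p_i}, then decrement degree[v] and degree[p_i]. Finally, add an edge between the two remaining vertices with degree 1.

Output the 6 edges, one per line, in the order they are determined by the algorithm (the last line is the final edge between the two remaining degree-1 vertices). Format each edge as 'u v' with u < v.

Answer: 1 3
2 7
3 4
4 6
5 6
6 7

Derivation:
Initial degrees: {1:1, 2:1, 3:2, 4:2, 5:1, 6:3, 7:2}
Step 1: smallest deg-1 vertex = 1, p_1 = 3. Add edge {1,3}. Now deg[1]=0, deg[3]=1.
Step 2: smallest deg-1 vertex = 2, p_2 = 7. Add edge {2,7}. Now deg[2]=0, deg[7]=1.
Step 3: smallest deg-1 vertex = 3, p_3 = 4. Add edge {3,4}. Now deg[3]=0, deg[4]=1.
Step 4: smallest deg-1 vertex = 4, p_4 = 6. Add edge {4,6}. Now deg[4]=0, deg[6]=2.
Step 5: smallest deg-1 vertex = 5, p_5 = 6. Add edge {5,6}. Now deg[5]=0, deg[6]=1.
Final: two remaining deg-1 vertices are 6, 7. Add edge {6,7}.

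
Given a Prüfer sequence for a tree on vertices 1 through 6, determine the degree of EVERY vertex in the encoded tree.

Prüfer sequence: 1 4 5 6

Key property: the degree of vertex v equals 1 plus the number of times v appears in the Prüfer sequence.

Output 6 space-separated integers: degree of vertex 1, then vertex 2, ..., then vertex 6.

Answer: 2 1 1 2 2 2

Derivation:
p_1 = 1: count[1] becomes 1
p_2 = 4: count[4] becomes 1
p_3 = 5: count[5] becomes 1
p_4 = 6: count[6] becomes 1
Degrees (1 + count): deg[1]=1+1=2, deg[2]=1+0=1, deg[3]=1+0=1, deg[4]=1+1=2, deg[5]=1+1=2, deg[6]=1+1=2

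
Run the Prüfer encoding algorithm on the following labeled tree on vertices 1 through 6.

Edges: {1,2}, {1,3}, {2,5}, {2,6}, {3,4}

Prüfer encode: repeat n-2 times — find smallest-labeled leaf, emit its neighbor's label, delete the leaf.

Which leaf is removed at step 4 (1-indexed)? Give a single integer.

Step 1: current leaves = {4,5,6}. Remove leaf 4 (neighbor: 3).
Step 2: current leaves = {3,5,6}. Remove leaf 3 (neighbor: 1).
Step 3: current leaves = {1,5,6}. Remove leaf 1 (neighbor: 2).
Step 4: current leaves = {5,6}. Remove leaf 5 (neighbor: 2).

Answer: 5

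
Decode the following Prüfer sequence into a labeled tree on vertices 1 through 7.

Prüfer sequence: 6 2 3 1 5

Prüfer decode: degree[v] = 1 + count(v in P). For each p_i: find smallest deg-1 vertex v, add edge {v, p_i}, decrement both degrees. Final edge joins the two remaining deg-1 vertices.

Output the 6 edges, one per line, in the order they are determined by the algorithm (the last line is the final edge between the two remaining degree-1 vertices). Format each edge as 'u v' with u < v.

Initial degrees: {1:2, 2:2, 3:2, 4:1, 5:2, 6:2, 7:1}
Step 1: smallest deg-1 vertex = 4, p_1 = 6. Add edge {4,6}. Now deg[4]=0, deg[6]=1.
Step 2: smallest deg-1 vertex = 6, p_2 = 2. Add edge {2,6}. Now deg[6]=0, deg[2]=1.
Step 3: smallest deg-1 vertex = 2, p_3 = 3. Add edge {2,3}. Now deg[2]=0, deg[3]=1.
Step 4: smallest deg-1 vertex = 3, p_4 = 1. Add edge {1,3}. Now deg[3]=0, deg[1]=1.
Step 5: smallest deg-1 vertex = 1, p_5 = 5. Add edge {1,5}. Now deg[1]=0, deg[5]=1.
Final: two remaining deg-1 vertices are 5, 7. Add edge {5,7}.

Answer: 4 6
2 6
2 3
1 3
1 5
5 7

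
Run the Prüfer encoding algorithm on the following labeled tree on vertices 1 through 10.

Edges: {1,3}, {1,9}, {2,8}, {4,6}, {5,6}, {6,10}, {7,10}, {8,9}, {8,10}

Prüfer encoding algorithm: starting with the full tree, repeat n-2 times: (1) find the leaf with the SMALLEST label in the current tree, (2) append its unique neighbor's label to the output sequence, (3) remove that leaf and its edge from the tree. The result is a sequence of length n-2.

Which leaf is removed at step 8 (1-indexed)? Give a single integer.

Step 1: current leaves = {2,3,4,5,7}. Remove leaf 2 (neighbor: 8).
Step 2: current leaves = {3,4,5,7}. Remove leaf 3 (neighbor: 1).
Step 3: current leaves = {1,4,5,7}. Remove leaf 1 (neighbor: 9).
Step 4: current leaves = {4,5,7,9}. Remove leaf 4 (neighbor: 6).
Step 5: current leaves = {5,7,9}. Remove leaf 5 (neighbor: 6).
Step 6: current leaves = {6,7,9}. Remove leaf 6 (neighbor: 10).
Step 7: current leaves = {7,9}. Remove leaf 7 (neighbor: 10).
Step 8: current leaves = {9,10}. Remove leaf 9 (neighbor: 8).

Answer: 9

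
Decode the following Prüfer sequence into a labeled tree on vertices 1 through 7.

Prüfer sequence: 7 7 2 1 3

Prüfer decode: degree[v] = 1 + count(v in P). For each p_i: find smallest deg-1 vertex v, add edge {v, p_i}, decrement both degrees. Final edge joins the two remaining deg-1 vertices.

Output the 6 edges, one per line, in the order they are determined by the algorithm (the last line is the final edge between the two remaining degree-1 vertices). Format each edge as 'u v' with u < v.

Answer: 4 7
5 7
2 6
1 2
1 3
3 7

Derivation:
Initial degrees: {1:2, 2:2, 3:2, 4:1, 5:1, 6:1, 7:3}
Step 1: smallest deg-1 vertex = 4, p_1 = 7. Add edge {4,7}. Now deg[4]=0, deg[7]=2.
Step 2: smallest deg-1 vertex = 5, p_2 = 7. Add edge {5,7}. Now deg[5]=0, deg[7]=1.
Step 3: smallest deg-1 vertex = 6, p_3 = 2. Add edge {2,6}. Now deg[6]=0, deg[2]=1.
Step 4: smallest deg-1 vertex = 2, p_4 = 1. Add edge {1,2}. Now deg[2]=0, deg[1]=1.
Step 5: smallest deg-1 vertex = 1, p_5 = 3. Add edge {1,3}. Now deg[1]=0, deg[3]=1.
Final: two remaining deg-1 vertices are 3, 7. Add edge {3,7}.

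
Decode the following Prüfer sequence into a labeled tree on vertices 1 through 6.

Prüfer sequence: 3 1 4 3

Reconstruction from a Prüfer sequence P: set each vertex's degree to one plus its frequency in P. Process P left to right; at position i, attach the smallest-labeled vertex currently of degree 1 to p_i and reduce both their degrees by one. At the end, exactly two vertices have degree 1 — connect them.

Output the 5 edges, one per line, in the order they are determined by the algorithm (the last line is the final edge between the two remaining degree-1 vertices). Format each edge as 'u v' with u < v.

Initial degrees: {1:2, 2:1, 3:3, 4:2, 5:1, 6:1}
Step 1: smallest deg-1 vertex = 2, p_1 = 3. Add edge {2,3}. Now deg[2]=0, deg[3]=2.
Step 2: smallest deg-1 vertex = 5, p_2 = 1. Add edge {1,5}. Now deg[5]=0, deg[1]=1.
Step 3: smallest deg-1 vertex = 1, p_3 = 4. Add edge {1,4}. Now deg[1]=0, deg[4]=1.
Step 4: smallest deg-1 vertex = 4, p_4 = 3. Add edge {3,4}. Now deg[4]=0, deg[3]=1.
Final: two remaining deg-1 vertices are 3, 6. Add edge {3,6}.

Answer: 2 3
1 5
1 4
3 4
3 6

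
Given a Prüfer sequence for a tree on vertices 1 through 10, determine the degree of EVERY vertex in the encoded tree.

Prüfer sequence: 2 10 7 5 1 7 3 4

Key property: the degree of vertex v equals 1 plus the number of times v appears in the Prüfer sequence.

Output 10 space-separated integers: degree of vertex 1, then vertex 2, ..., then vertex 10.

p_1 = 2: count[2] becomes 1
p_2 = 10: count[10] becomes 1
p_3 = 7: count[7] becomes 1
p_4 = 5: count[5] becomes 1
p_5 = 1: count[1] becomes 1
p_6 = 7: count[7] becomes 2
p_7 = 3: count[3] becomes 1
p_8 = 4: count[4] becomes 1
Degrees (1 + count): deg[1]=1+1=2, deg[2]=1+1=2, deg[3]=1+1=2, deg[4]=1+1=2, deg[5]=1+1=2, deg[6]=1+0=1, deg[7]=1+2=3, deg[8]=1+0=1, deg[9]=1+0=1, deg[10]=1+1=2

Answer: 2 2 2 2 2 1 3 1 1 2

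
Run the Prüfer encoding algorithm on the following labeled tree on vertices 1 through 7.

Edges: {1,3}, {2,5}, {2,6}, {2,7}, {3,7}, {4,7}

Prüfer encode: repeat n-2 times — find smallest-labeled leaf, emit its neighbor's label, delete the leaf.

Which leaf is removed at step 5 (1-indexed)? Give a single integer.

Answer: 6

Derivation:
Step 1: current leaves = {1,4,5,6}. Remove leaf 1 (neighbor: 3).
Step 2: current leaves = {3,4,5,6}. Remove leaf 3 (neighbor: 7).
Step 3: current leaves = {4,5,6}. Remove leaf 4 (neighbor: 7).
Step 4: current leaves = {5,6,7}. Remove leaf 5 (neighbor: 2).
Step 5: current leaves = {6,7}. Remove leaf 6 (neighbor: 2).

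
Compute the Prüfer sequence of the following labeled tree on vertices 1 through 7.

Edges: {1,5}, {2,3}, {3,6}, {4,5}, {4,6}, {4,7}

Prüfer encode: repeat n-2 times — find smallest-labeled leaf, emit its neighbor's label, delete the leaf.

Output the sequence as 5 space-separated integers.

Step 1: leaves = {1,2,7}. Remove smallest leaf 1, emit neighbor 5.
Step 2: leaves = {2,5,7}. Remove smallest leaf 2, emit neighbor 3.
Step 3: leaves = {3,5,7}. Remove smallest leaf 3, emit neighbor 6.
Step 4: leaves = {5,6,7}. Remove smallest leaf 5, emit neighbor 4.
Step 5: leaves = {6,7}. Remove smallest leaf 6, emit neighbor 4.
Done: 2 vertices remain (4, 7). Sequence = [5 3 6 4 4]

Answer: 5 3 6 4 4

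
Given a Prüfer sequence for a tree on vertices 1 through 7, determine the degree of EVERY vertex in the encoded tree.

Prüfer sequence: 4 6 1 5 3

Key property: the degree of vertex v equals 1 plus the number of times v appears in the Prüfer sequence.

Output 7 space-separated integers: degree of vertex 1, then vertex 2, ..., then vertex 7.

p_1 = 4: count[4] becomes 1
p_2 = 6: count[6] becomes 1
p_3 = 1: count[1] becomes 1
p_4 = 5: count[5] becomes 1
p_5 = 3: count[3] becomes 1
Degrees (1 + count): deg[1]=1+1=2, deg[2]=1+0=1, deg[3]=1+1=2, deg[4]=1+1=2, deg[5]=1+1=2, deg[6]=1+1=2, deg[7]=1+0=1

Answer: 2 1 2 2 2 2 1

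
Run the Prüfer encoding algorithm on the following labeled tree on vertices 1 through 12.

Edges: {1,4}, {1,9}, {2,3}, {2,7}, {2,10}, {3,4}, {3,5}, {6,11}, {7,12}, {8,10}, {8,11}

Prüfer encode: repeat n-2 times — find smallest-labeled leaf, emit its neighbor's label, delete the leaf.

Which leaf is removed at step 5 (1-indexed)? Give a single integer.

Step 1: current leaves = {5,6,9,12}. Remove leaf 5 (neighbor: 3).
Step 2: current leaves = {6,9,12}. Remove leaf 6 (neighbor: 11).
Step 3: current leaves = {9,11,12}. Remove leaf 9 (neighbor: 1).
Step 4: current leaves = {1,11,12}. Remove leaf 1 (neighbor: 4).
Step 5: current leaves = {4,11,12}. Remove leaf 4 (neighbor: 3).

Answer: 4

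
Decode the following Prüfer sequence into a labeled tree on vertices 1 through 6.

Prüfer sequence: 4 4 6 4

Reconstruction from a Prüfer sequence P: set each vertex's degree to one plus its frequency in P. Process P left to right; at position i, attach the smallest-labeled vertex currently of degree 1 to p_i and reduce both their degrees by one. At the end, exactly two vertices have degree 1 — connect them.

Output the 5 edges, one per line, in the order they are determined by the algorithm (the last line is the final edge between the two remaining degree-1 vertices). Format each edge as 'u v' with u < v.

Answer: 1 4
2 4
3 6
4 5
4 6

Derivation:
Initial degrees: {1:1, 2:1, 3:1, 4:4, 5:1, 6:2}
Step 1: smallest deg-1 vertex = 1, p_1 = 4. Add edge {1,4}. Now deg[1]=0, deg[4]=3.
Step 2: smallest deg-1 vertex = 2, p_2 = 4. Add edge {2,4}. Now deg[2]=0, deg[4]=2.
Step 3: smallest deg-1 vertex = 3, p_3 = 6. Add edge {3,6}. Now deg[3]=0, deg[6]=1.
Step 4: smallest deg-1 vertex = 5, p_4 = 4. Add edge {4,5}. Now deg[5]=0, deg[4]=1.
Final: two remaining deg-1 vertices are 4, 6. Add edge {4,6}.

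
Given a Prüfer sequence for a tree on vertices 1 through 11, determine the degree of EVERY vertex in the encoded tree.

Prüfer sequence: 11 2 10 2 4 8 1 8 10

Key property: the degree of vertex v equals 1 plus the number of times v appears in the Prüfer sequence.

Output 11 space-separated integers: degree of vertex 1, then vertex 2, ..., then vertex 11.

Answer: 2 3 1 2 1 1 1 3 1 3 2

Derivation:
p_1 = 11: count[11] becomes 1
p_2 = 2: count[2] becomes 1
p_3 = 10: count[10] becomes 1
p_4 = 2: count[2] becomes 2
p_5 = 4: count[4] becomes 1
p_6 = 8: count[8] becomes 1
p_7 = 1: count[1] becomes 1
p_8 = 8: count[8] becomes 2
p_9 = 10: count[10] becomes 2
Degrees (1 + count): deg[1]=1+1=2, deg[2]=1+2=3, deg[3]=1+0=1, deg[4]=1+1=2, deg[5]=1+0=1, deg[6]=1+0=1, deg[7]=1+0=1, deg[8]=1+2=3, deg[9]=1+0=1, deg[10]=1+2=3, deg[11]=1+1=2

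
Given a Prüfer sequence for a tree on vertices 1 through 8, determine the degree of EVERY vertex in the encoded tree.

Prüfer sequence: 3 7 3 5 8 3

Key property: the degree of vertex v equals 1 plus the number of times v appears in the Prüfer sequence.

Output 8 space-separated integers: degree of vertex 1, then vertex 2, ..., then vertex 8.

Answer: 1 1 4 1 2 1 2 2

Derivation:
p_1 = 3: count[3] becomes 1
p_2 = 7: count[7] becomes 1
p_3 = 3: count[3] becomes 2
p_4 = 5: count[5] becomes 1
p_5 = 8: count[8] becomes 1
p_6 = 3: count[3] becomes 3
Degrees (1 + count): deg[1]=1+0=1, deg[2]=1+0=1, deg[3]=1+3=4, deg[4]=1+0=1, deg[5]=1+1=2, deg[6]=1+0=1, deg[7]=1+1=2, deg[8]=1+1=2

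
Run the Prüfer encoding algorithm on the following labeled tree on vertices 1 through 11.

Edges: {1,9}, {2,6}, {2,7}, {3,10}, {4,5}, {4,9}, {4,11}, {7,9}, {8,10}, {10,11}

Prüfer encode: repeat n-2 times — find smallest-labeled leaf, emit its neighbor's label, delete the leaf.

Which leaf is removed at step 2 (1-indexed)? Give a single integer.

Answer: 3

Derivation:
Step 1: current leaves = {1,3,5,6,8}. Remove leaf 1 (neighbor: 9).
Step 2: current leaves = {3,5,6,8}. Remove leaf 3 (neighbor: 10).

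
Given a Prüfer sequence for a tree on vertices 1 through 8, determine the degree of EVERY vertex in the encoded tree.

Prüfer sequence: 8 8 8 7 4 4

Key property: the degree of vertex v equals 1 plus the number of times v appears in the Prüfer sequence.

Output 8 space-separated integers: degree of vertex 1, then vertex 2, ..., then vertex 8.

Answer: 1 1 1 3 1 1 2 4

Derivation:
p_1 = 8: count[8] becomes 1
p_2 = 8: count[8] becomes 2
p_3 = 8: count[8] becomes 3
p_4 = 7: count[7] becomes 1
p_5 = 4: count[4] becomes 1
p_6 = 4: count[4] becomes 2
Degrees (1 + count): deg[1]=1+0=1, deg[2]=1+0=1, deg[3]=1+0=1, deg[4]=1+2=3, deg[5]=1+0=1, deg[6]=1+0=1, deg[7]=1+1=2, deg[8]=1+3=4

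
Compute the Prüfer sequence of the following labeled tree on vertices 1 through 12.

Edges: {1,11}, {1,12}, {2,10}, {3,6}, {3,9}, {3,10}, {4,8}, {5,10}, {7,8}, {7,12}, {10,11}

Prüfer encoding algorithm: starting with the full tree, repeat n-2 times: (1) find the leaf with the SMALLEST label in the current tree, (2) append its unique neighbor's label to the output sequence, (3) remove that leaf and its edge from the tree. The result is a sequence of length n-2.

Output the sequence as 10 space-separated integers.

Answer: 10 8 10 3 7 12 3 10 11 1

Derivation:
Step 1: leaves = {2,4,5,6,9}. Remove smallest leaf 2, emit neighbor 10.
Step 2: leaves = {4,5,6,9}. Remove smallest leaf 4, emit neighbor 8.
Step 3: leaves = {5,6,8,9}. Remove smallest leaf 5, emit neighbor 10.
Step 4: leaves = {6,8,9}. Remove smallest leaf 6, emit neighbor 3.
Step 5: leaves = {8,9}. Remove smallest leaf 8, emit neighbor 7.
Step 6: leaves = {7,9}. Remove smallest leaf 7, emit neighbor 12.
Step 7: leaves = {9,12}. Remove smallest leaf 9, emit neighbor 3.
Step 8: leaves = {3,12}. Remove smallest leaf 3, emit neighbor 10.
Step 9: leaves = {10,12}. Remove smallest leaf 10, emit neighbor 11.
Step 10: leaves = {11,12}. Remove smallest leaf 11, emit neighbor 1.
Done: 2 vertices remain (1, 12). Sequence = [10 8 10 3 7 12 3 10 11 1]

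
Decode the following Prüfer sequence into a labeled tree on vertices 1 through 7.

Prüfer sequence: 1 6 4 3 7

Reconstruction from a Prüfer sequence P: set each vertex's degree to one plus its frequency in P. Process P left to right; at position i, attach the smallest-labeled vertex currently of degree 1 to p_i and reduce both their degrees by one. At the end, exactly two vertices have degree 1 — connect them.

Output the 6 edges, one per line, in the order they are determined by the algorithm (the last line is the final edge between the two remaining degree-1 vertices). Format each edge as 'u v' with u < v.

Answer: 1 2
1 6
4 5
3 4
3 7
6 7

Derivation:
Initial degrees: {1:2, 2:1, 3:2, 4:2, 5:1, 6:2, 7:2}
Step 1: smallest deg-1 vertex = 2, p_1 = 1. Add edge {1,2}. Now deg[2]=0, deg[1]=1.
Step 2: smallest deg-1 vertex = 1, p_2 = 6. Add edge {1,6}. Now deg[1]=0, deg[6]=1.
Step 3: smallest deg-1 vertex = 5, p_3 = 4. Add edge {4,5}. Now deg[5]=0, deg[4]=1.
Step 4: smallest deg-1 vertex = 4, p_4 = 3. Add edge {3,4}. Now deg[4]=0, deg[3]=1.
Step 5: smallest deg-1 vertex = 3, p_5 = 7. Add edge {3,7}. Now deg[3]=0, deg[7]=1.
Final: two remaining deg-1 vertices are 6, 7. Add edge {6,7}.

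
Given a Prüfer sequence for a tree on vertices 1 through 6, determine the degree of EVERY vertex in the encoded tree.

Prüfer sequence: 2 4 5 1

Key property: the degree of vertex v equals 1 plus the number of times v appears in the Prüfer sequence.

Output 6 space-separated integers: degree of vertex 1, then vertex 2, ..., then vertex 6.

Answer: 2 2 1 2 2 1

Derivation:
p_1 = 2: count[2] becomes 1
p_2 = 4: count[4] becomes 1
p_3 = 5: count[5] becomes 1
p_4 = 1: count[1] becomes 1
Degrees (1 + count): deg[1]=1+1=2, deg[2]=1+1=2, deg[3]=1+0=1, deg[4]=1+1=2, deg[5]=1+1=2, deg[6]=1+0=1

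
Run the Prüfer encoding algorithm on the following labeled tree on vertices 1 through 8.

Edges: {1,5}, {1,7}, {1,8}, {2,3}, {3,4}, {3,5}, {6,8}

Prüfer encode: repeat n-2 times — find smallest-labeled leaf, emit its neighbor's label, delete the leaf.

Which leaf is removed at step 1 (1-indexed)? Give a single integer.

Answer: 2

Derivation:
Step 1: current leaves = {2,4,6,7}. Remove leaf 2 (neighbor: 3).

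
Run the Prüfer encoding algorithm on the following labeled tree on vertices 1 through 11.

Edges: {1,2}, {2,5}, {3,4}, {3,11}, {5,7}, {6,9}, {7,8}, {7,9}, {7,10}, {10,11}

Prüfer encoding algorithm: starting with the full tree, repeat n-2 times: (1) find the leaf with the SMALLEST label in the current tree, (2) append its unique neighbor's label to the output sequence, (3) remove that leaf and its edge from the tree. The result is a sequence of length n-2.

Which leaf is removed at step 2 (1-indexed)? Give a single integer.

Answer: 2

Derivation:
Step 1: current leaves = {1,4,6,8}. Remove leaf 1 (neighbor: 2).
Step 2: current leaves = {2,4,6,8}. Remove leaf 2 (neighbor: 5).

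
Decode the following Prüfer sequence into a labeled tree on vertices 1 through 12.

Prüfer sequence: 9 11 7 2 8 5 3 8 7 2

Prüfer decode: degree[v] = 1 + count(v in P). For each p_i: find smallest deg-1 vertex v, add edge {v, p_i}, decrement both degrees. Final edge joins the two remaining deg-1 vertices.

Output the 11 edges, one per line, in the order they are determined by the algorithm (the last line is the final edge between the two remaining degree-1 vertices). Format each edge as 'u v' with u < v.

Initial degrees: {1:1, 2:3, 3:2, 4:1, 5:2, 6:1, 7:3, 8:3, 9:2, 10:1, 11:2, 12:1}
Step 1: smallest deg-1 vertex = 1, p_1 = 9. Add edge {1,9}. Now deg[1]=0, deg[9]=1.
Step 2: smallest deg-1 vertex = 4, p_2 = 11. Add edge {4,11}. Now deg[4]=0, deg[11]=1.
Step 3: smallest deg-1 vertex = 6, p_3 = 7. Add edge {6,7}. Now deg[6]=0, deg[7]=2.
Step 4: smallest deg-1 vertex = 9, p_4 = 2. Add edge {2,9}. Now deg[9]=0, deg[2]=2.
Step 5: smallest deg-1 vertex = 10, p_5 = 8. Add edge {8,10}. Now deg[10]=0, deg[8]=2.
Step 6: smallest deg-1 vertex = 11, p_6 = 5. Add edge {5,11}. Now deg[11]=0, deg[5]=1.
Step 7: smallest deg-1 vertex = 5, p_7 = 3. Add edge {3,5}. Now deg[5]=0, deg[3]=1.
Step 8: smallest deg-1 vertex = 3, p_8 = 8. Add edge {3,8}. Now deg[3]=0, deg[8]=1.
Step 9: smallest deg-1 vertex = 8, p_9 = 7. Add edge {7,8}. Now deg[8]=0, deg[7]=1.
Step 10: smallest deg-1 vertex = 7, p_10 = 2. Add edge {2,7}. Now deg[7]=0, deg[2]=1.
Final: two remaining deg-1 vertices are 2, 12. Add edge {2,12}.

Answer: 1 9
4 11
6 7
2 9
8 10
5 11
3 5
3 8
7 8
2 7
2 12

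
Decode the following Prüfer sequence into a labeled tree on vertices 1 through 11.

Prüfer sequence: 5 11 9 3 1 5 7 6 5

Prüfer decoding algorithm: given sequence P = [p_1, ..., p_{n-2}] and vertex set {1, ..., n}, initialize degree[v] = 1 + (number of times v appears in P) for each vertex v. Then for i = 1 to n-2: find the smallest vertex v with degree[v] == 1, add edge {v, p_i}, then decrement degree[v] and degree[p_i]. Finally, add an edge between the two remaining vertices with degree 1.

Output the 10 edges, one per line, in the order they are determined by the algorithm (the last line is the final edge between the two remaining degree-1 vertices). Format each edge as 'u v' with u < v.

Initial degrees: {1:2, 2:1, 3:2, 4:1, 5:4, 6:2, 7:2, 8:1, 9:2, 10:1, 11:2}
Step 1: smallest deg-1 vertex = 2, p_1 = 5. Add edge {2,5}. Now deg[2]=0, deg[5]=3.
Step 2: smallest deg-1 vertex = 4, p_2 = 11. Add edge {4,11}. Now deg[4]=0, deg[11]=1.
Step 3: smallest deg-1 vertex = 8, p_3 = 9. Add edge {8,9}. Now deg[8]=0, deg[9]=1.
Step 4: smallest deg-1 vertex = 9, p_4 = 3. Add edge {3,9}. Now deg[9]=0, deg[3]=1.
Step 5: smallest deg-1 vertex = 3, p_5 = 1. Add edge {1,3}. Now deg[3]=0, deg[1]=1.
Step 6: smallest deg-1 vertex = 1, p_6 = 5. Add edge {1,5}. Now deg[1]=0, deg[5]=2.
Step 7: smallest deg-1 vertex = 10, p_7 = 7. Add edge {7,10}. Now deg[10]=0, deg[7]=1.
Step 8: smallest deg-1 vertex = 7, p_8 = 6. Add edge {6,7}. Now deg[7]=0, deg[6]=1.
Step 9: smallest deg-1 vertex = 6, p_9 = 5. Add edge {5,6}. Now deg[6]=0, deg[5]=1.
Final: two remaining deg-1 vertices are 5, 11. Add edge {5,11}.

Answer: 2 5
4 11
8 9
3 9
1 3
1 5
7 10
6 7
5 6
5 11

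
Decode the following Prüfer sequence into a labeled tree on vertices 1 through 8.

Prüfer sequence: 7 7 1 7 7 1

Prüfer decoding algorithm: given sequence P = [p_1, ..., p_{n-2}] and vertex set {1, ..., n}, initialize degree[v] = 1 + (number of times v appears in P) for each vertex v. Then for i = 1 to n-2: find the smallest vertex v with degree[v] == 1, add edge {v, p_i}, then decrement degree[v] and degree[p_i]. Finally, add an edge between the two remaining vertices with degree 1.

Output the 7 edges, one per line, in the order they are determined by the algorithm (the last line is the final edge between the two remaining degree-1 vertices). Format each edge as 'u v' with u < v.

Initial degrees: {1:3, 2:1, 3:1, 4:1, 5:1, 6:1, 7:5, 8:1}
Step 1: smallest deg-1 vertex = 2, p_1 = 7. Add edge {2,7}. Now deg[2]=0, deg[7]=4.
Step 2: smallest deg-1 vertex = 3, p_2 = 7. Add edge {3,7}. Now deg[3]=0, deg[7]=3.
Step 3: smallest deg-1 vertex = 4, p_3 = 1. Add edge {1,4}. Now deg[4]=0, deg[1]=2.
Step 4: smallest deg-1 vertex = 5, p_4 = 7. Add edge {5,7}. Now deg[5]=0, deg[7]=2.
Step 5: smallest deg-1 vertex = 6, p_5 = 7. Add edge {6,7}. Now deg[6]=0, deg[7]=1.
Step 6: smallest deg-1 vertex = 7, p_6 = 1. Add edge {1,7}. Now deg[7]=0, deg[1]=1.
Final: two remaining deg-1 vertices are 1, 8. Add edge {1,8}.

Answer: 2 7
3 7
1 4
5 7
6 7
1 7
1 8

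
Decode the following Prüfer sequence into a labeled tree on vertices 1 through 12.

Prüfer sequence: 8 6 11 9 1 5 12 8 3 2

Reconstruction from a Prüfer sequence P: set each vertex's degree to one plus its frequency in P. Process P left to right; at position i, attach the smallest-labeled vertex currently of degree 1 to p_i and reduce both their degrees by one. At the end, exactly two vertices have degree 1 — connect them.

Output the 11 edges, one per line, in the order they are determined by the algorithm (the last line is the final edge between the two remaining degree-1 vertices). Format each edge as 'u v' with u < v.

Answer: 4 8
6 7
6 11
9 10
1 9
1 5
5 12
8 11
3 8
2 3
2 12

Derivation:
Initial degrees: {1:2, 2:2, 3:2, 4:1, 5:2, 6:2, 7:1, 8:3, 9:2, 10:1, 11:2, 12:2}
Step 1: smallest deg-1 vertex = 4, p_1 = 8. Add edge {4,8}. Now deg[4]=0, deg[8]=2.
Step 2: smallest deg-1 vertex = 7, p_2 = 6. Add edge {6,7}. Now deg[7]=0, deg[6]=1.
Step 3: smallest deg-1 vertex = 6, p_3 = 11. Add edge {6,11}. Now deg[6]=0, deg[11]=1.
Step 4: smallest deg-1 vertex = 10, p_4 = 9. Add edge {9,10}. Now deg[10]=0, deg[9]=1.
Step 5: smallest deg-1 vertex = 9, p_5 = 1. Add edge {1,9}. Now deg[9]=0, deg[1]=1.
Step 6: smallest deg-1 vertex = 1, p_6 = 5. Add edge {1,5}. Now deg[1]=0, deg[5]=1.
Step 7: smallest deg-1 vertex = 5, p_7 = 12. Add edge {5,12}. Now deg[5]=0, deg[12]=1.
Step 8: smallest deg-1 vertex = 11, p_8 = 8. Add edge {8,11}. Now deg[11]=0, deg[8]=1.
Step 9: smallest deg-1 vertex = 8, p_9 = 3. Add edge {3,8}. Now deg[8]=0, deg[3]=1.
Step 10: smallest deg-1 vertex = 3, p_10 = 2. Add edge {2,3}. Now deg[3]=0, deg[2]=1.
Final: two remaining deg-1 vertices are 2, 12. Add edge {2,12}.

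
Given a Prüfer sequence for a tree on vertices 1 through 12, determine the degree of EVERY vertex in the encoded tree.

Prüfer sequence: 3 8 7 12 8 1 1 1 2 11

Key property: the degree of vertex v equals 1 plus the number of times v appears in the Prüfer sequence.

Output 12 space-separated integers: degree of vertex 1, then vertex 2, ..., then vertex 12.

p_1 = 3: count[3] becomes 1
p_2 = 8: count[8] becomes 1
p_3 = 7: count[7] becomes 1
p_4 = 12: count[12] becomes 1
p_5 = 8: count[8] becomes 2
p_6 = 1: count[1] becomes 1
p_7 = 1: count[1] becomes 2
p_8 = 1: count[1] becomes 3
p_9 = 2: count[2] becomes 1
p_10 = 11: count[11] becomes 1
Degrees (1 + count): deg[1]=1+3=4, deg[2]=1+1=2, deg[3]=1+1=2, deg[4]=1+0=1, deg[5]=1+0=1, deg[6]=1+0=1, deg[7]=1+1=2, deg[8]=1+2=3, deg[9]=1+0=1, deg[10]=1+0=1, deg[11]=1+1=2, deg[12]=1+1=2

Answer: 4 2 2 1 1 1 2 3 1 1 2 2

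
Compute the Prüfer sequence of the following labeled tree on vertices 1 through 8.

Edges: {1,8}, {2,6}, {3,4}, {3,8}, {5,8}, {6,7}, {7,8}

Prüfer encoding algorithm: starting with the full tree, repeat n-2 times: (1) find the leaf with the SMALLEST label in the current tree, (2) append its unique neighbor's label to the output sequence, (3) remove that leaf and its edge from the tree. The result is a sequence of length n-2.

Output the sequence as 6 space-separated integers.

Answer: 8 6 3 8 8 7

Derivation:
Step 1: leaves = {1,2,4,5}. Remove smallest leaf 1, emit neighbor 8.
Step 2: leaves = {2,4,5}. Remove smallest leaf 2, emit neighbor 6.
Step 3: leaves = {4,5,6}. Remove smallest leaf 4, emit neighbor 3.
Step 4: leaves = {3,5,6}. Remove smallest leaf 3, emit neighbor 8.
Step 5: leaves = {5,6}. Remove smallest leaf 5, emit neighbor 8.
Step 6: leaves = {6,8}. Remove smallest leaf 6, emit neighbor 7.
Done: 2 vertices remain (7, 8). Sequence = [8 6 3 8 8 7]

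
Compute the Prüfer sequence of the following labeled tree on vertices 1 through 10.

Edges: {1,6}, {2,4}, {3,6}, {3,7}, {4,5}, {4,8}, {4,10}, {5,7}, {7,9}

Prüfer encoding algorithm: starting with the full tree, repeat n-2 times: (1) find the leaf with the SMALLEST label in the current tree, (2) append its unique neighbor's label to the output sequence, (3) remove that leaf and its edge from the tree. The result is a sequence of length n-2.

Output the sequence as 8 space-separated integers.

Answer: 6 4 3 7 4 7 5 4

Derivation:
Step 1: leaves = {1,2,8,9,10}. Remove smallest leaf 1, emit neighbor 6.
Step 2: leaves = {2,6,8,9,10}. Remove smallest leaf 2, emit neighbor 4.
Step 3: leaves = {6,8,9,10}. Remove smallest leaf 6, emit neighbor 3.
Step 4: leaves = {3,8,9,10}. Remove smallest leaf 3, emit neighbor 7.
Step 5: leaves = {8,9,10}. Remove smallest leaf 8, emit neighbor 4.
Step 6: leaves = {9,10}. Remove smallest leaf 9, emit neighbor 7.
Step 7: leaves = {7,10}. Remove smallest leaf 7, emit neighbor 5.
Step 8: leaves = {5,10}. Remove smallest leaf 5, emit neighbor 4.
Done: 2 vertices remain (4, 10). Sequence = [6 4 3 7 4 7 5 4]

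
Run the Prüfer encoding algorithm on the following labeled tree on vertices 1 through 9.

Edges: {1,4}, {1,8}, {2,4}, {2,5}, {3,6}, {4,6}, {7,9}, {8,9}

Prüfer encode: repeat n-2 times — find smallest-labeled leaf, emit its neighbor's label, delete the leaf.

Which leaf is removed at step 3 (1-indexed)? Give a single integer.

Step 1: current leaves = {3,5,7}. Remove leaf 3 (neighbor: 6).
Step 2: current leaves = {5,6,7}. Remove leaf 5 (neighbor: 2).
Step 3: current leaves = {2,6,7}. Remove leaf 2 (neighbor: 4).

Answer: 2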